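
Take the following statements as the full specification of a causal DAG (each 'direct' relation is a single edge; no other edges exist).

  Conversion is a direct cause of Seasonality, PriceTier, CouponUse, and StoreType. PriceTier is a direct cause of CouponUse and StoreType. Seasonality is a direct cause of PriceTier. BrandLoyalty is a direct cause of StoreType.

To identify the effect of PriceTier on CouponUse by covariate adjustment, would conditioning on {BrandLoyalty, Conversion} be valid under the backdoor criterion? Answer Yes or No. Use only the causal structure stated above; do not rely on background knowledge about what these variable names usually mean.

Yes

Backdoor paths from PriceTier to CouponUse (paths whose first edge points into PriceTier):
  P1: PriceTier <- Conversion -> CouponUse
  P2: PriceTier <- Seasonality <- Conversion -> CouponUse
Condition 1 (no descendant of PriceTier in the set): holds — descendants of PriceTier are {CouponUse, StoreType}; none are in {BrandLoyalty, Conversion}.
Condition 2 (every backdoor path blocked by {BrandLoyalty, Conversion}):
  P1: blocked at fork node Conversion ∈ conditioning set.
  P2: blocked at fork node Conversion ∈ conditioning set.
{BrandLoyalty, Conversion} satisfies the backdoor criterion.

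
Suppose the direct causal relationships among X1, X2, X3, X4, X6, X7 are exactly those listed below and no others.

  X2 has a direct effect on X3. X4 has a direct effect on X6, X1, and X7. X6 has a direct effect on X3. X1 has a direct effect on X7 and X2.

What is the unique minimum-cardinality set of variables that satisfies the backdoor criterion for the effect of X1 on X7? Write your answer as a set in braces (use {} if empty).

{X4}

Variables eligible for adjustment (non-descendants of X1, excluding X1 and X7): {X4, X6}.
Backdoor paths from X1 to X7:
  P1: X1 <- X4 -> X7
The empty set is not sufficient: P1 (X1 <- X4 -> X7) has no collider blocking it and no conditioned non-collider, so it is open.
Try {X4}:
  P1: blocked at fork node X4 ∈ conditioning set.
{X4} contains no descendant of X1 and blocks every backdoor path.
No other singleton works — e.g. {X6} leaves P1 open — so {X4} is the unique smallest valid adjustment set.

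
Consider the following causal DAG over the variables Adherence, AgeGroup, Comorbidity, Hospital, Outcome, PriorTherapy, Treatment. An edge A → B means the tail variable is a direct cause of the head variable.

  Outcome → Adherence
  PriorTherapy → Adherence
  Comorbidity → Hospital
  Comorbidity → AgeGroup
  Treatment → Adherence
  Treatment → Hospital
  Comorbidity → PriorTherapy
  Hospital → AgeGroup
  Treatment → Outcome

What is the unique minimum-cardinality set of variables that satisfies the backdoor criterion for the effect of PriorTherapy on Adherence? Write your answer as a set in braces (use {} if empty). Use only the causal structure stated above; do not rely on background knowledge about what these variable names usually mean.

{}

Variables eligible for adjustment (non-descendants of PriorTherapy, excluding PriorTherapy and Adherence): {AgeGroup, Comorbidity, Hospital, Outcome, Treatment}.
Backdoor paths from PriorTherapy to Adherence:
  P1: PriorTherapy <- Comorbidity -> Hospital <- Treatment -> Outcome -> Adherence
  P2: PriorTherapy <- Comorbidity -> Hospital <- Treatment -> Adherence
  P3: PriorTherapy <- Comorbidity -> AgeGroup <- Hospital <- Treatment -> Outcome -> Adherence
  P4: PriorTherapy <- Comorbidity -> AgeGroup <- Hospital <- Treatment -> Adherence
Each backdoor path contains an unconditioned collider, so every path is already blocked with the empty conditioning set:
  P1: blocked at collider Hospital (neither it nor any descendant is in the conditioning set).
  P2: blocked at collider Hospital (neither it nor any descendant is in the conditioning set).
  P3: blocked at collider AgeGroup (neither it nor any descendant is in the conditioning set).
  P4: blocked at collider AgeGroup (neither it nor any descendant is in the conditioning set).
The empty set is therefore the unique smallest valid set.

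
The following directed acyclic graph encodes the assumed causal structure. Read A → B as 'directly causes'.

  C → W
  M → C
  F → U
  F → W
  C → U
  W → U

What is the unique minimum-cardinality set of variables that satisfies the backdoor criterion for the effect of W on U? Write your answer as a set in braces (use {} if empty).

Variables eligible for adjustment (non-descendants of W, excluding W and U): {C, F, M}.
Backdoor paths from W to U:
  P1: W <- F -> U
  P2: W <- C -> U
The empty set is not sufficient: P1 (W <- F -> U) has no collider blocking it and no conditioned non-collider, so it is open.
Try {C, F}:
  P1: blocked at fork node F ∈ conditioning set.
  P2: blocked at fork node C ∈ conditioning set.
{C, F} contains no descendant of W and blocks every backdoor path.
Every element of {C, F} is needed (dropping C leaves P2 open; dropping F leaves P1 open), so no proper subset is valid.
Among all size-2 subsets of the eligible variables, only {C, F} blocks every backdoor path, so it is the unique smallest valid adjustment set.

{C, F}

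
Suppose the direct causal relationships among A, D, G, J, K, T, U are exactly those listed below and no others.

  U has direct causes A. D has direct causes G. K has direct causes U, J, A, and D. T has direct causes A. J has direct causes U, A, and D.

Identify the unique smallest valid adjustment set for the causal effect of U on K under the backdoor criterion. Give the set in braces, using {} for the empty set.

{A}

Variables eligible for adjustment (non-descendants of U, excluding U and K): {A, D, G, T}.
Backdoor paths from U to K:
  P1: U <- A -> J <- D -> K
  P2: U <- A -> J -> K
  P3: U <- A -> K
The empty set is not sufficient: P2 (U <- A -> J -> K) has no collider blocking it and no conditioned non-collider, so it is open.
Try {A}:
  P1: blocked at fork node A ∈ conditioning set.
  P2: blocked at fork node A ∈ conditioning set.
  P3: blocked at fork node A ∈ conditioning set.
{A} contains no descendant of U and blocks every backdoor path.
No other singleton works — e.g. {T} leaves P2 open — so {A} is the unique smallest valid adjustment set.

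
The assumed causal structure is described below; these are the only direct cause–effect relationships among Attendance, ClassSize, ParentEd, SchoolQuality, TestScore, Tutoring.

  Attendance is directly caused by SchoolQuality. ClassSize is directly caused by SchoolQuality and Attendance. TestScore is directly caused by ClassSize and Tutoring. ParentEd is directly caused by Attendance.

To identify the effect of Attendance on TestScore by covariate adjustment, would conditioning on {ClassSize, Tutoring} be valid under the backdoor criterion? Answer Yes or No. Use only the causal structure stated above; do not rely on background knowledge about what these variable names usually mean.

No

Backdoor paths from Attendance to TestScore (paths whose first edge points into Attendance):
  P1: Attendance <- SchoolQuality -> ClassSize -> TestScore
Condition 1 (no descendant of Attendance in the set): FAILS — ClassSize is a descendant of Attendance.
Condition 2 (every backdoor path blocked by {ClassSize, Tutoring}):
  P1: blocked at chain node ClassSize ∈ conditioning set.
{ClassSize, Tutoring} does not satisfy the backdoor criterion.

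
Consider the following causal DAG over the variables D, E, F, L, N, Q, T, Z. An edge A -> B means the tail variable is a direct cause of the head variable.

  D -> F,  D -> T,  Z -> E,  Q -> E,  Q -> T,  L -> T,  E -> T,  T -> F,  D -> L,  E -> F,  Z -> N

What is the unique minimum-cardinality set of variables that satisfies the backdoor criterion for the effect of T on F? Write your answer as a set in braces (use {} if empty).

{D, E}

Variables eligible for adjustment (non-descendants of T, excluding T and F): {D, E, L, N, Q, Z}.
Backdoor paths from T to F:
  P1: T <- D -> F
  P2: T <- Q -> E -> F
  P3: T <- E -> F
  P4: T <- L <- D -> F
The empty set is not sufficient: P1 (T <- D -> F) has no collider blocking it and no conditioned non-collider, so it is open.
Try {D, E}:
  P1: blocked at fork node D ∈ conditioning set.
  P2: blocked at chain node E ∈ conditioning set.
  P3: blocked at fork node E ∈ conditioning set.
  P4: blocked at fork node D ∈ conditioning set.
{D, E} contains no descendant of T and blocks every backdoor path.
Every element of {D, E} is needed (dropping D leaves P1 open; dropping E leaves P2 open), so no proper subset is valid.
Among all size-2 subsets of the eligible variables, only {D, E} blocks every backdoor path, so it is the unique smallest valid adjustment set.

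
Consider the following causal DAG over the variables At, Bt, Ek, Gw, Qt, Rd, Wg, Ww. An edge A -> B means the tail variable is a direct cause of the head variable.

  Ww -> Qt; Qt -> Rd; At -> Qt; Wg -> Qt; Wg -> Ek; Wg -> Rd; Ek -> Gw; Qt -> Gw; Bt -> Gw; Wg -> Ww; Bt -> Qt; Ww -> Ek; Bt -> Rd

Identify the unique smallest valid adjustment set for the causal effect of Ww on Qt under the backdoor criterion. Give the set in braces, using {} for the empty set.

Variables eligible for adjustment (non-descendants of Ww, excluding Ww and Qt): {At, Bt, Wg}.
Backdoor paths from Ww to Qt:
  P1: Ww <- Wg -> Ek -> Gw <- Bt -> Qt
  P2: Ww <- Wg -> Ek -> Gw <- Bt -> Rd <- Qt
  P3: Ww <- Wg -> Ek -> Gw <- Qt
  P4: Ww <- Wg -> Qt
  P5: Ww <- Wg -> Rd <- Bt -> Qt
  P6: Ww <- Wg -> Rd <- Bt -> Gw <- Qt
  P7: Ww <- Wg -> Rd <- Qt
The empty set is not sufficient: P4 (Ww <- Wg -> Qt) has no collider blocking it and no conditioned non-collider, so it is open.
Try {Wg}:
  P1: blocked at fork node Wg ∈ conditioning set.
  P2: blocked at fork node Wg ∈ conditioning set.
  P3: blocked at fork node Wg ∈ conditioning set.
  P4: blocked at fork node Wg ∈ conditioning set.
  P5: blocked at fork node Wg ∈ conditioning set.
  P6: blocked at fork node Wg ∈ conditioning set.
  P7: blocked at fork node Wg ∈ conditioning set.
{Wg} contains no descendant of Ww and blocks every backdoor path.
No other singleton works — e.g. {Bt} leaves P4 open — so {Wg} is the unique smallest valid adjustment set.

{Wg}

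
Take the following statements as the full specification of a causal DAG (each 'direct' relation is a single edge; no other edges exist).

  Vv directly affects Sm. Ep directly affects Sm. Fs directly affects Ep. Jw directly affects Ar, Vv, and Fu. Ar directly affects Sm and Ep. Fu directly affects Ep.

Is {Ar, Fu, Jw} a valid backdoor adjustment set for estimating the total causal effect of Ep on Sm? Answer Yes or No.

Yes

Backdoor paths from Ep to Sm (paths whose first edge points into Ep):
  P1: Ep <- Ar <- Jw -> Vv -> Sm
  P2: Ep <- Ar -> Sm
  P3: Ep <- Fu <- Jw -> Ar -> Sm
  P4: Ep <- Fu <- Jw -> Vv -> Sm
Condition 1 (no descendant of Ep in the set): holds — descendants of Ep are {Sm}; none are in {Ar, Fu, Jw}.
Condition 2 (every backdoor path blocked by {Ar, Fu, Jw}):
  P1: blocked at chain node Ar ∈ conditioning set.
  P2: blocked at fork node Ar ∈ conditioning set.
  P3: blocked at chain node Fu ∈ conditioning set.
  P4: blocked at chain node Fu ∈ conditioning set.
{Ar, Fu, Jw} satisfies the backdoor criterion.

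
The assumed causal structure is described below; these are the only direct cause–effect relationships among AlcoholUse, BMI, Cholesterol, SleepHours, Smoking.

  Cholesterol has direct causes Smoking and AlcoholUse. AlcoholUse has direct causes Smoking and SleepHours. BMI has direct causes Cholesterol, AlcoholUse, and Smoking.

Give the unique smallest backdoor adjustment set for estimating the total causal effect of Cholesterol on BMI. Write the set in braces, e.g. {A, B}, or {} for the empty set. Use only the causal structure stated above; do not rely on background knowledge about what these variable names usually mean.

Variables eligible for adjustment (non-descendants of Cholesterol, excluding Cholesterol and BMI): {AlcoholUse, SleepHours, Smoking}.
Backdoor paths from Cholesterol to BMI:
  P1: Cholesterol <- Smoking -> AlcoholUse -> BMI
  P2: Cholesterol <- Smoking -> BMI
  P3: Cholesterol <- AlcoholUse <- Smoking -> BMI
  P4: Cholesterol <- AlcoholUse -> BMI
The empty set is not sufficient: P1 (Cholesterol <- Smoking -> AlcoholUse -> BMI) has no collider blocking it and no conditioned non-collider, so it is open.
Try {AlcoholUse, Smoking}:
  P1: blocked at fork node Smoking ∈ conditioning set.
  P2: blocked at fork node Smoking ∈ conditioning set.
  P3: blocked at chain node AlcoholUse ∈ conditioning set.
  P4: blocked at fork node AlcoholUse ∈ conditioning set.
{AlcoholUse, Smoking} contains no descendant of Cholesterol and blocks every backdoor path.
Every element of {AlcoholUse, Smoking} is needed (dropping AlcoholUse leaves P4 open; dropping Smoking leaves P2 open), so no proper subset is valid.
Among all size-2 subsets of the eligible variables, only {AlcoholUse, Smoking} blocks every backdoor path, so it is the unique smallest valid adjustment set.

{AlcoholUse, Smoking}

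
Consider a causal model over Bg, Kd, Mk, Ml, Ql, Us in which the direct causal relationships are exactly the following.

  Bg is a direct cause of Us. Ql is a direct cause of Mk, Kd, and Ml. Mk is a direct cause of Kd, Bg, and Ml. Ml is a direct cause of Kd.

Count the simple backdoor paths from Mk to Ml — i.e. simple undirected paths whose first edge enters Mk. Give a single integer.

A backdoor path from Mk to Ml is any simple undirected path whose first edge points into Mk (i.e. leaves Mk via a parent).
Parents of Mk: {Ql}.
Enumerating:
  P1: Mk <- Ql -> Ml
  P2: Mk <- Ql -> Kd <- Ml
That exhausts the simple backdoor paths. Count: 2.

2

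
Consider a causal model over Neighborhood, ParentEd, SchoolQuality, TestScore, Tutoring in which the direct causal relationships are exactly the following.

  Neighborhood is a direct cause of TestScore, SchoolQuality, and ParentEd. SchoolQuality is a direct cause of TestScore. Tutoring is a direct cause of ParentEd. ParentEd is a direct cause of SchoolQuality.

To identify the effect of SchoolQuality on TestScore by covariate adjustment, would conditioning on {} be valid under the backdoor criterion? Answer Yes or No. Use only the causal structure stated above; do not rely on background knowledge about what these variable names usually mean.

No

Backdoor paths from SchoolQuality to TestScore (paths whose first edge points into SchoolQuality):
  P1: SchoolQuality <- Neighborhood -> TestScore
  P2: SchoolQuality <- ParentEd <- Neighborhood -> TestScore
Condition 1 (no descendant of SchoolQuality in the set): holds — descendants of SchoolQuality are {TestScore}; none are in {}.
Condition 2 (every backdoor path blocked by {}):
  P1: open — no interior node is in the conditioning set.
  P2: open — no interior node is in the conditioning set.
{} does not satisfy the backdoor criterion.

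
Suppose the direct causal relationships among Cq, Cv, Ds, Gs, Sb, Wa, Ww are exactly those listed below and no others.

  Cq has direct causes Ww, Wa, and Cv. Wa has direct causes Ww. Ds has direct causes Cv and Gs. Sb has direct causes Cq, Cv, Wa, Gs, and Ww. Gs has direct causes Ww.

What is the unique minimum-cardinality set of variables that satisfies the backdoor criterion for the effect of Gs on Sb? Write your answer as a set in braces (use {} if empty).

Variables eligible for adjustment (non-descendants of Gs, excluding Gs and Sb): {Cq, Cv, Wa, Ww}.
Backdoor paths from Gs to Sb:
  P1: Gs <- Ww -> Wa -> Cq <- Cv -> Sb
  P2: Gs <- Ww -> Wa -> Cq -> Sb
  P3: Gs <- Ww -> Wa -> Sb
  P4: Gs <- Ww -> Cq <- Cv -> Sb
  P5: Gs <- Ww -> Cq <- Wa -> Sb
  P6: Gs <- Ww -> Cq -> Sb
  P7: Gs <- Ww -> Sb
The empty set is not sufficient: P2 (Gs <- Ww -> Wa -> Cq -> Sb) has no collider blocking it and no conditioned non-collider, so it is open.
Try {Ww}:
  P1: blocked at fork node Ww ∈ conditioning set.
  P2: blocked at fork node Ww ∈ conditioning set.
  P3: blocked at fork node Ww ∈ conditioning set.
  P4: blocked at fork node Ww ∈ conditioning set.
  P5: blocked at fork node Ww ∈ conditioning set.
  P6: blocked at fork node Ww ∈ conditioning set.
  P7: blocked at fork node Ww ∈ conditioning set.
{Ww} contains no descendant of Gs and blocks every backdoor path.
No other singleton works — e.g. {Cv} leaves P2 open — so {Ww} is the unique smallest valid adjustment set.

{Ww}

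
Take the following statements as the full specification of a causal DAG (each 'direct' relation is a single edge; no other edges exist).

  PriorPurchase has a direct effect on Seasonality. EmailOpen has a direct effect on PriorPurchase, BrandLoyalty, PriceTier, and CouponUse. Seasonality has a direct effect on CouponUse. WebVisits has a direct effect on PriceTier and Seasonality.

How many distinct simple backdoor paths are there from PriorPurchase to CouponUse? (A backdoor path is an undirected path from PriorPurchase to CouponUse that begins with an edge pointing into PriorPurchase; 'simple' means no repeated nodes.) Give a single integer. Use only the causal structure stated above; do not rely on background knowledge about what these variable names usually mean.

2

A backdoor path from PriorPurchase to CouponUse is any simple undirected path whose first edge points into PriorPurchase (i.e. leaves PriorPurchase via a parent).
Parents of PriorPurchase: {EmailOpen}.
Enumerating:
  P1: PriorPurchase <- EmailOpen -> PriceTier <- WebVisits -> Seasonality -> CouponUse
  P2: PriorPurchase <- EmailOpen -> CouponUse
That exhausts the simple backdoor paths. Count: 2.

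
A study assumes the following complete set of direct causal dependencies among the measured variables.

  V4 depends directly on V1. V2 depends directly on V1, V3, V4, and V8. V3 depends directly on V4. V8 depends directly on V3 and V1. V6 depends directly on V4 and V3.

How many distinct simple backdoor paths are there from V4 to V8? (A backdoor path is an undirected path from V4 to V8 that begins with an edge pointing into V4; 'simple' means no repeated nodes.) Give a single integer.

3

A backdoor path from V4 to V8 is any simple undirected path whose first edge points into V4 (i.e. leaves V4 via a parent).
Parents of V4: {V1}.
Enumerating:
  P1: V4 <- V1 -> V8
  P2: V4 <- V1 -> V2 <- V3 -> V8
  P3: V4 <- V1 -> V2 <- V8
That exhausts the simple backdoor paths. Count: 3.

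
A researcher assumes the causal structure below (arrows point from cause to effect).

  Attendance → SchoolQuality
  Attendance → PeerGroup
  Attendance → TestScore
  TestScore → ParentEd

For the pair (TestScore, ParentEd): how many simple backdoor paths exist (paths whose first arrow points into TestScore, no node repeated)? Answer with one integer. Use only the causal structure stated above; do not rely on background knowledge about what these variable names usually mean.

A backdoor path from TestScore to ParentEd is any simple undirected path whose first edge points into TestScore (i.e. leaves TestScore via a parent).
Parents of TestScore: {Attendance}.
No simple path from any parent of TestScore reaches ParentEd without revisiting TestScore, so there are no backdoor paths.

0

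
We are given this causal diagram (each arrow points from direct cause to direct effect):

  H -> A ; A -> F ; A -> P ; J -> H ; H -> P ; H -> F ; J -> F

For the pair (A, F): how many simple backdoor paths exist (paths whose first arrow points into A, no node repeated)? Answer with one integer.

2

A backdoor path from A to F is any simple undirected path whose first edge points into A (i.e. leaves A via a parent).
Parents of A: {H}.
Enumerating:
  P1: A <- H <- J -> F
  P2: A <- H -> F
That exhausts the simple backdoor paths. Count: 2.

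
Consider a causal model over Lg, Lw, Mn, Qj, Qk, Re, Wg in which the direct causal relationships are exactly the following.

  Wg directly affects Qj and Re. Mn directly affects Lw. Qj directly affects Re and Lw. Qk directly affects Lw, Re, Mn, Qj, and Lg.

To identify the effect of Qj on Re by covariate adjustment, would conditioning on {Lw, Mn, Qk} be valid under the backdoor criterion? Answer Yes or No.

Backdoor paths from Qj to Re (paths whose first edge points into Qj):
  P1: Qj <- Qk -> Re
  P2: Qj <- Wg -> Re
Condition 1 (no descendant of Qj in the set): FAILS — Lw is a descendant of Qj.
Condition 2 (every backdoor path blocked by {Lw, Mn, Qk}):
  P1: blocked at fork node Qk ∈ conditioning set.
  P2: open — no interior node is in the conditioning set.
{Lw, Mn, Qk} does not satisfy the backdoor criterion.

No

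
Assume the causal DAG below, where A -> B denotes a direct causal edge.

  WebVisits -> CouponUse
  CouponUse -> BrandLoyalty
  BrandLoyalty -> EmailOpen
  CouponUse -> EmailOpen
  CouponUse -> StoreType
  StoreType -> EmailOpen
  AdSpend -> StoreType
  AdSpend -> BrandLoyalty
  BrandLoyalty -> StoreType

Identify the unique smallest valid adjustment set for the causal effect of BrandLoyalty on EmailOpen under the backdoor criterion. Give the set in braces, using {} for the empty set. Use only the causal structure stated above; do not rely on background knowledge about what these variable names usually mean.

Variables eligible for adjustment (non-descendants of BrandLoyalty, excluding BrandLoyalty and EmailOpen): {AdSpend, CouponUse, WebVisits}.
Backdoor paths from BrandLoyalty to EmailOpen:
  P1: BrandLoyalty <- CouponUse -> StoreType -> EmailOpen
  P2: BrandLoyalty <- CouponUse -> EmailOpen
  P3: BrandLoyalty <- AdSpend -> StoreType <- CouponUse -> EmailOpen
  P4: BrandLoyalty <- AdSpend -> StoreType -> EmailOpen
The empty set is not sufficient: P1 (BrandLoyalty <- CouponUse -> StoreType -> EmailOpen) has no collider blocking it and no conditioned non-collider, so it is open.
Try {AdSpend, CouponUse}:
  P1: blocked at fork node CouponUse ∈ conditioning set.
  P2: blocked at fork node CouponUse ∈ conditioning set.
  P3: blocked at fork node AdSpend ∈ conditioning set.
  P4: blocked at fork node AdSpend ∈ conditioning set.
{AdSpend, CouponUse} contains no descendant of BrandLoyalty and blocks every backdoor path.
Every element of {AdSpend, CouponUse} is needed (dropping AdSpend leaves P4 open; dropping CouponUse leaves P1 open), so no proper subset is valid.
Among all size-2 subsets of the eligible variables, only {AdSpend, CouponUse} blocks every backdoor path, so it is the unique smallest valid adjustment set.

{AdSpend, CouponUse}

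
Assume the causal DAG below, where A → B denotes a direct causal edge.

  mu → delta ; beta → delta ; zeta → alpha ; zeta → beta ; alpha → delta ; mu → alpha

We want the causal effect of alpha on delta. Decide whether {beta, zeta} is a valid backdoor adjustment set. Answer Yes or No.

No

Backdoor paths from alpha to delta (paths whose first edge points into alpha):
  P1: alpha <- mu -> delta
  P2: alpha <- zeta -> beta -> delta
Condition 1 (no descendant of alpha in the set): holds — descendants of alpha are {delta}; none are in {beta, zeta}.
Condition 2 (every backdoor path blocked by {beta, zeta}):
  P1: open — no interior node is in the conditioning set.
  P2: blocked at fork node zeta ∈ conditioning set.
{beta, zeta} does not satisfy the backdoor criterion.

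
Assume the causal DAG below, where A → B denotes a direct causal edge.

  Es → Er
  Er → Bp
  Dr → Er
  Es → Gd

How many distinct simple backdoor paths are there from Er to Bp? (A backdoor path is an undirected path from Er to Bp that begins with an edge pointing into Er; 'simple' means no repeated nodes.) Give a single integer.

0

A backdoor path from Er to Bp is any simple undirected path whose first edge points into Er (i.e. leaves Er via a parent).
Parents of Er: {Dr, Es}.
No simple path from any parent of Er reaches Bp without revisiting Er, so there are no backdoor paths.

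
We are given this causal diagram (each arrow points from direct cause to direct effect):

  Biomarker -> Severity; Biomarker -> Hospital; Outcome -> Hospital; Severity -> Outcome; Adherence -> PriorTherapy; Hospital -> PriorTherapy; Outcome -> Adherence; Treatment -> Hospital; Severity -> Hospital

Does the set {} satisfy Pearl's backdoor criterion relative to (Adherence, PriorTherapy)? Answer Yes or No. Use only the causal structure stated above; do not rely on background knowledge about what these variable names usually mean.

Backdoor paths from Adherence to PriorTherapy (paths whose first edge points into Adherence):
  P1: Adherence <- Outcome <- Severity <- Biomarker -> Hospital -> PriorTherapy
  P2: Adherence <- Outcome <- Severity -> Hospital -> PriorTherapy
  P3: Adherence <- Outcome -> Hospital -> PriorTherapy
Condition 1 (no descendant of Adherence in the set): holds — descendants of Adherence are {PriorTherapy}; none are in {}.
Condition 2 (every backdoor path blocked by {}):
  P1: open — no interior node is in the conditioning set.
  P2: open — no interior node is in the conditioning set.
  P3: open — no interior node is in the conditioning set.
{} does not satisfy the backdoor criterion.

No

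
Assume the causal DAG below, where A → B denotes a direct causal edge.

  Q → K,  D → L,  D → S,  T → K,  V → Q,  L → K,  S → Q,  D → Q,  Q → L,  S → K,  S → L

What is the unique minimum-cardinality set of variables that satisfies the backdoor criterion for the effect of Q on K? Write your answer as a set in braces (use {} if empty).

Variables eligible for adjustment (non-descendants of Q, excluding Q and K): {D, S, T, V}.
Backdoor paths from Q to K:
  P1: Q <- D -> S -> L -> K
  P2: Q <- D -> S -> K
  P3: Q <- D -> L <- S -> K
  P4: Q <- D -> L -> K
  P5: Q <- S <- D -> L -> K
  P6: Q <- S -> L -> K
  P7: Q <- S -> K
The empty set is not sufficient: P1 (Q <- D -> S -> L -> K) has no collider blocking it and no conditioned non-collider, so it is open.
Try {D, S}:
  P1: blocked at fork node D ∈ conditioning set.
  P2: blocked at fork node D ∈ conditioning set.
  P3: blocked at fork node D ∈ conditioning set.
  P4: blocked at fork node D ∈ conditioning set.
  P5: blocked at chain node S ∈ conditioning set.
  P6: blocked at fork node S ∈ conditioning set.
  P7: blocked at fork node S ∈ conditioning set.
{D, S} contains no descendant of Q and blocks every backdoor path.
Every element of {D, S} is needed (dropping D leaves P4 open; dropping S leaves P6 open), so no proper subset is valid.
Among all size-2 subsets of the eligible variables, only {D, S} blocks every backdoor path, so it is the unique smallest valid adjustment set.

{D, S}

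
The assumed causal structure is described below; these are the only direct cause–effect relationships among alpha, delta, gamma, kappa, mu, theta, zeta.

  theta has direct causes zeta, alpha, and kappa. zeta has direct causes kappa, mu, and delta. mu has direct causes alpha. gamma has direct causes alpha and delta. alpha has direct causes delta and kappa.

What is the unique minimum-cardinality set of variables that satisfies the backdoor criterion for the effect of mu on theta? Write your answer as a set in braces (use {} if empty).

Variables eligible for adjustment (non-descendants of mu, excluding mu and theta): {alpha, delta, gamma, kappa}.
Backdoor paths from mu to theta:
  P1: mu <- alpha <- kappa -> zeta -> theta
  P2: mu <- alpha <- kappa -> theta
  P3: mu <- alpha <- delta -> zeta <- kappa -> theta
  P4: mu <- alpha <- delta -> zeta -> theta
  P5: mu <- alpha -> theta
  P6: mu <- alpha -> gamma <- delta -> zeta <- kappa -> theta
  P7: mu <- alpha -> gamma <- delta -> zeta -> theta
The empty set is not sufficient: P1 (mu <- alpha <- kappa -> zeta -> theta) has no collider blocking it and no conditioned non-collider, so it is open.
Try {alpha}:
  P1: blocked at chain node alpha ∈ conditioning set.
  P2: blocked at chain node alpha ∈ conditioning set.
  P3: blocked at chain node alpha ∈ conditioning set.
  P4: blocked at chain node alpha ∈ conditioning set.
  P5: blocked at fork node alpha ∈ conditioning set.
  P6: blocked at fork node alpha ∈ conditioning set.
  P7: blocked at fork node alpha ∈ conditioning set.
{alpha} contains no descendant of mu and blocks every backdoor path.
No other singleton works — e.g. {kappa} leaves P4 open — so {alpha} is the unique smallest valid adjustment set.

{alpha}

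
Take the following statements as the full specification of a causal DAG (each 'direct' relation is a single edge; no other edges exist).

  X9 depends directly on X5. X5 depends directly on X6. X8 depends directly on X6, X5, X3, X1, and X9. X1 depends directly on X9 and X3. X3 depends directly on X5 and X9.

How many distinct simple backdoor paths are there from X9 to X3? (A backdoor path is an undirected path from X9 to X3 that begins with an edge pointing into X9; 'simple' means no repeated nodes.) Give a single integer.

A backdoor path from X9 to X3 is any simple undirected path whose first edge points into X9 (i.e. leaves X9 via a parent).
Parents of X9: {X5}.
Enumerating:
  P1: X9 <- X5 <- X6 -> X8 <- X3
  P2: X9 <- X5 <- X6 -> X8 <- X1 <- X3
  P3: X9 <- X5 -> X3
  P4: X9 <- X5 -> X8 <- X3
  P5: X9 <- X5 -> X8 <- X1 <- X3
That exhausts the simple backdoor paths. Count: 5.

5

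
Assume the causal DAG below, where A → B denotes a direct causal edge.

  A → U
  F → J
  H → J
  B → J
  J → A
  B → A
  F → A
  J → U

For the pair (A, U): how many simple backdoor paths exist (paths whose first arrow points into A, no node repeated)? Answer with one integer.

3

A backdoor path from A to U is any simple undirected path whose first edge points into A (i.e. leaves A via a parent).
Parents of A: {B, F, J}.
Enumerating:
  P1: A <- B -> J -> U
  P2: A <- F -> J -> U
  P3: A <- J -> U
That exhausts the simple backdoor paths. Count: 3.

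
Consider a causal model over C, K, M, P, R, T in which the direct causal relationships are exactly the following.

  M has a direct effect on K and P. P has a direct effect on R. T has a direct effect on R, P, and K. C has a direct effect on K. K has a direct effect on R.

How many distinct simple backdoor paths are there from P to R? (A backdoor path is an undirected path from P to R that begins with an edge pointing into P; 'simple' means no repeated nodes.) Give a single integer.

A backdoor path from P to R is any simple undirected path whose first edge points into P (i.e. leaves P via a parent).
Parents of P: {M, T}.
Enumerating:
  P1: P <- T -> K -> R
  P2: P <- T -> R
  P3: P <- M -> K <- T -> R
  P4: P <- M -> K -> R
That exhausts the simple backdoor paths. Count: 4.

4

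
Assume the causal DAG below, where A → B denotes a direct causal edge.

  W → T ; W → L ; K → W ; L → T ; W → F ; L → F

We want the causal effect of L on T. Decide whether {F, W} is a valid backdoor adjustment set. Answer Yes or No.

Backdoor paths from L to T (paths whose first edge points into L):
  P1: L <- W -> T
Condition 1 (no descendant of L in the set): FAILS — F is a descendant of L.
Condition 2 (every backdoor path blocked by {F, W}):
  P1: blocked at fork node W ∈ conditioning set.
{F, W} does not satisfy the backdoor criterion.

No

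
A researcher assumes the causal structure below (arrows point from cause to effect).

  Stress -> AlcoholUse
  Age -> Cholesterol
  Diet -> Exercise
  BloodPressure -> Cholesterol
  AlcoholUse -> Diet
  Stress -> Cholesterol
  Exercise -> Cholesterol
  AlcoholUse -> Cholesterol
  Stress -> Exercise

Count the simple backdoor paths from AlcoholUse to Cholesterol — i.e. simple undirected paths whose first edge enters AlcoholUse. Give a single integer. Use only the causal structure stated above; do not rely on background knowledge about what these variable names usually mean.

2

A backdoor path from AlcoholUse to Cholesterol is any simple undirected path whose first edge points into AlcoholUse (i.e. leaves AlcoholUse via a parent).
Parents of AlcoholUse: {Stress}.
Enumerating:
  P1: AlcoholUse <- Stress -> Exercise -> Cholesterol
  P2: AlcoholUse <- Stress -> Cholesterol
That exhausts the simple backdoor paths. Count: 2.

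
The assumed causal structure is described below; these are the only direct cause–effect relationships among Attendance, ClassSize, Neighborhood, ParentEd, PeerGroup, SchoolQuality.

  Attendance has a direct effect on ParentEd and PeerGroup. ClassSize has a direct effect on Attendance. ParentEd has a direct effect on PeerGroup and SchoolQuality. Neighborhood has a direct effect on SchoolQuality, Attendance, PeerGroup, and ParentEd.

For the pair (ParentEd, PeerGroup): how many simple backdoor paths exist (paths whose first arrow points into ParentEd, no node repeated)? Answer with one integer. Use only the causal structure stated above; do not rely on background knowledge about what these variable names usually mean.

4

A backdoor path from ParentEd to PeerGroup is any simple undirected path whose first edge points into ParentEd (i.e. leaves ParentEd via a parent).
Parents of ParentEd: {Attendance, Neighborhood}.
Enumerating:
  P1: ParentEd <- Neighborhood -> Attendance -> PeerGroup
  P2: ParentEd <- Neighborhood -> PeerGroup
  P3: ParentEd <- Attendance <- Neighborhood -> PeerGroup
  P4: ParentEd <- Attendance -> PeerGroup
That exhausts the simple backdoor paths. Count: 4.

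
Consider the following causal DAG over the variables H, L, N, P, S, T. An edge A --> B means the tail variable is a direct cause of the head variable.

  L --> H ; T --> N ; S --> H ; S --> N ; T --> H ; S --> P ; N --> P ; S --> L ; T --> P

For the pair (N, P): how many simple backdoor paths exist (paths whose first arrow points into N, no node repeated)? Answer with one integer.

6

A backdoor path from N to P is any simple undirected path whose first edge points into N (i.e. leaves N via a parent).
Parents of N: {S, T}.
Enumerating:
  P1: N <- S -> L -> H <- T -> P
  P2: N <- S -> H <- T -> P
  P3: N <- S -> P
  P4: N <- T -> H <- S -> P
  P5: N <- T -> H <- L <- S -> P
  P6: N <- T -> P
That exhausts the simple backdoor paths. Count: 6.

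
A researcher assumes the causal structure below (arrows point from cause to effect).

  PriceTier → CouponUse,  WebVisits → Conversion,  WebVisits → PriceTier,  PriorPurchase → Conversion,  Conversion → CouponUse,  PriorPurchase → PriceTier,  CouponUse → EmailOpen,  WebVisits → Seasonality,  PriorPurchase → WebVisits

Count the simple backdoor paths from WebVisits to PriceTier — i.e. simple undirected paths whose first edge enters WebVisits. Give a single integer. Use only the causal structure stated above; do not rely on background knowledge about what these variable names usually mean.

2

A backdoor path from WebVisits to PriceTier is any simple undirected path whose first edge points into WebVisits (i.e. leaves WebVisits via a parent).
Parents of WebVisits: {PriorPurchase}.
Enumerating:
  P1: WebVisits <- PriorPurchase -> PriceTier
  P2: WebVisits <- PriorPurchase -> Conversion -> CouponUse <- PriceTier
That exhausts the simple backdoor paths. Count: 2.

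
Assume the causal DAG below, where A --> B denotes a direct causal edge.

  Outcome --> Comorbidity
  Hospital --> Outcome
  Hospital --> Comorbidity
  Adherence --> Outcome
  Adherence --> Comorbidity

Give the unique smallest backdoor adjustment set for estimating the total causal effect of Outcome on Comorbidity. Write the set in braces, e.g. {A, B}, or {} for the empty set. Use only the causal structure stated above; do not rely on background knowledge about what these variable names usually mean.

{Adherence, Hospital}

Variables eligible for adjustment (non-descendants of Outcome, excluding Outcome and Comorbidity): {Adherence, Hospital}.
Backdoor paths from Outcome to Comorbidity:
  P1: Outcome <- Hospital -> Comorbidity
  P2: Outcome <- Adherence -> Comorbidity
The empty set is not sufficient: P1 (Outcome <- Hospital -> Comorbidity) has no collider blocking it and no conditioned non-collider, so it is open.
Try {Adherence, Hospital}:
  P1: blocked at fork node Hospital ∈ conditioning set.
  P2: blocked at fork node Adherence ∈ conditioning set.
{Adherence, Hospital} contains no descendant of Outcome and blocks every backdoor path.
Every element of {Adherence, Hospital} is needed (dropping Adherence leaves P2 open; dropping Hospital leaves P1 open), so no proper subset is valid.
Among all size-2 subsets of the eligible variables, only {Adherence, Hospital} blocks every backdoor path, so it is the unique smallest valid adjustment set.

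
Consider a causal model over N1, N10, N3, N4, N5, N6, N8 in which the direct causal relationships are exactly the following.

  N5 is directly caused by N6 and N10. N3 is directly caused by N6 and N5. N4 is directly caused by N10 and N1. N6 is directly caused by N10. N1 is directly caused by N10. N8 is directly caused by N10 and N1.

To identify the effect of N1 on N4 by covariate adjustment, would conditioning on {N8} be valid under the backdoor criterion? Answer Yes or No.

Backdoor paths from N1 to N4 (paths whose first edge points into N1):
  P1: N1 <- N10 -> N4
Condition 1 (no descendant of N1 in the set): FAILS — N8 is a descendant of N1.
Condition 2 (every backdoor path blocked by {N8}):
  P1: open — no interior node is in the conditioning set.
{N8} does not satisfy the backdoor criterion.

No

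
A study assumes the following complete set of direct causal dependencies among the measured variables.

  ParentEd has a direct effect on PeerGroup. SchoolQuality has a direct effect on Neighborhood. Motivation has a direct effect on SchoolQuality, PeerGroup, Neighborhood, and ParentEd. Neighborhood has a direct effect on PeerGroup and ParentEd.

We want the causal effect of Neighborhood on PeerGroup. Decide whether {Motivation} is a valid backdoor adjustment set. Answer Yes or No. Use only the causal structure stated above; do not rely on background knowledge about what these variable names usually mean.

Backdoor paths from Neighborhood to PeerGroup (paths whose first edge points into Neighborhood):
  P1: Neighborhood <- Motivation -> ParentEd -> PeerGroup
  P2: Neighborhood <- Motivation -> PeerGroup
  P3: Neighborhood <- SchoolQuality <- Motivation -> ParentEd -> PeerGroup
  P4: Neighborhood <- SchoolQuality <- Motivation -> PeerGroup
Condition 1 (no descendant of Neighborhood in the set): holds — descendants of Neighborhood are {ParentEd, PeerGroup}; none are in {Motivation}.
Condition 2 (every backdoor path blocked by {Motivation}):
  P1: blocked at fork node Motivation ∈ conditioning set.
  P2: blocked at fork node Motivation ∈ conditioning set.
  P3: blocked at fork node Motivation ∈ conditioning set.
  P4: blocked at fork node Motivation ∈ conditioning set.
{Motivation} satisfies the backdoor criterion.

Yes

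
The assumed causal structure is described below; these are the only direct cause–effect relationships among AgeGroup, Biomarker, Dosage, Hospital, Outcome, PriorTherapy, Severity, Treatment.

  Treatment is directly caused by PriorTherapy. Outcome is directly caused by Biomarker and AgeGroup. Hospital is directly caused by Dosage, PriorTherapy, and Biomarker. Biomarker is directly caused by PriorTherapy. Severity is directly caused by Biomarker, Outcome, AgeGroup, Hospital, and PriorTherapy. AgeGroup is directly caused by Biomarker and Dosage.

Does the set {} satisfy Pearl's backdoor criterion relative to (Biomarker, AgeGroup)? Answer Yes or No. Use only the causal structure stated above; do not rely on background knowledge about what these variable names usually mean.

Yes

Backdoor paths from Biomarker to AgeGroup (paths whose first edge points into Biomarker):
  P1: Biomarker <- PriorTherapy -> Hospital <- Dosage -> AgeGroup
  P2: Biomarker <- PriorTherapy -> Hospital -> Severity <- AgeGroup
  P3: Biomarker <- PriorTherapy -> Hospital -> Severity <- Outcome <- AgeGroup
  P4: Biomarker <- PriorTherapy -> Severity <- Hospital <- Dosage -> AgeGroup
  P5: Biomarker <- PriorTherapy -> Severity <- AgeGroup
  P6: Biomarker <- PriorTherapy -> Severity <- Outcome <- AgeGroup
Condition 1 (no descendant of Biomarker in the set): holds — descendants of Biomarker are {AgeGroup, Hospital, Outcome, Severity}; none are in {}.
Condition 2 (every backdoor path blocked by {}):
  P1: blocked at collider Hospital (neither it nor any descendant is in the conditioning set).
  P2: blocked at collider Severity (neither it nor any descendant is in the conditioning set).
  P3: blocked at collider Severity (neither it nor any descendant is in the conditioning set).
  P4: blocked at collider Severity (neither it nor any descendant is in the conditioning set).
  P5: blocked at collider Severity (neither it nor any descendant is in the conditioning set).
  P6: blocked at collider Severity (neither it nor any descendant is in the conditioning set).
{} satisfies the backdoor criterion.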